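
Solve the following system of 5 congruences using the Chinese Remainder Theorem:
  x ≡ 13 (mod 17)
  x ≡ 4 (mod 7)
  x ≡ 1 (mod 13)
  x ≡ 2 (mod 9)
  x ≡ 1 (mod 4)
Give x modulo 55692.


Product of moduli M = 17 · 7 · 13 · 9 · 4 = 55692.
Merge one congruence at a time:
  Start: x ≡ 13 (mod 17).
  Combine with x ≡ 4 (mod 7); new modulus lcm = 119.
    Write x = 13 + 17·t and substitute into x ≡ 4 (mod 7): 17·t ≡ 4 − 13 = -9 (mod 7).
    Reduce coefficients mod 7: 3·t ≡ 5 (mod 7).
    The inverse of 3 mod 7 is 5 (since 3·5 = 15 = 2·7 + 1), so t ≡ 5·5 = 25 ≡ 4 (mod 7).
    Then x = 13 + 17·4 = 81, valid modulo lcm(17, 7) = 119: x ≡ 81 (mod 119).
  Combine with x ≡ 1 (mod 13); new modulus lcm = 1547.
    Write x = 81 + 119·t and substitute into x ≡ 1 (mod 13): 119·t ≡ 1 − 81 = -80 (mod 13).
    Reduce coefficients mod 13: 2·t ≡ 11 (mod 13).
    The inverse of 2 mod 13 is 7 (since 2·7 = 14 = 1·13 + 1), so t ≡ 7·11 = 77 ≡ 12 (mod 13).
    Then x = 81 + 119·12 = 1509, valid modulo lcm(119, 13) = 1547: x ≡ 1509 (mod 1547).
  Combine with x ≡ 2 (mod 9); new modulus lcm = 13923.
    Write x = 1509 + 1547·t and substitute into x ≡ 2 (mod 9): 1547·t ≡ 2 − 1509 = -1507 (mod 9).
    Reduce coefficients mod 9: 8·t ≡ 5 (mod 9).
    The inverse of 8 mod 9 is 8 (since 8·8 = 64 = 7·9 + 1), so t ≡ 8·5 = 40 ≡ 4 (mod 9).
    Then x = 1509 + 1547·4 = 7697, valid modulo lcm(1547, 9) = 13923: x ≡ 7697 (mod 13923).
  Combine with x ≡ 1 (mod 4); new modulus lcm = 55692.
    Write x = 7697 + 13923·t and substitute into x ≡ 1 (mod 4): 13923·t ≡ 1 − 7697 = -7696 (mod 4).
    Reduce coefficients mod 4: 3·t ≡ 0 (mod 4).
    The inverse of 3 mod 4 is 3 (since 3·3 = 9 = 2·4 + 1), so t ≡ 3·0 = 0 ≡ 0 (mod 4).
    Then x = 7697 + 13923·0 = 7697, valid modulo lcm(13923, 4) = 55692: x ≡ 7697 (mod 55692).
Verify against each original: 7697 mod 17 = 13, 7697 mod 7 = 4, 7697 mod 13 = 1, 7697 mod 9 = 2, 7697 mod 4 = 1.

x ≡ 7697 (mod 55692).


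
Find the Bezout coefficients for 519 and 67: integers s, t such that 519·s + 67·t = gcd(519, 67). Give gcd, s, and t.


Euclidean algorithm on (519, 67) — divide until remainder is 0:
  519 = 7 · 67 + 50
  67 = 1 · 50 + 17
  50 = 2 · 17 + 16
  17 = 1 · 16 + 1
  16 = 16 · 1 + 0
gcd(519, 67) = 1.
Track Bezout coefficients alongside the remainders: start with r₀ = 519 = a·1 + b·0 (s = 1, t = 0) and r₁ = 67 = a·0 + b·1 (s = 0, t = 1); each new remainder r_{k+1} = r_{k-1} − q_k·r_k inherits s_{k+1} = s_{k-1} − q_k·s_k, t_{k+1} = t_{k-1} − q_k·t_k, so r_k = a·s_k + b·t_k at every step:
  q = 7: r = 50, s = 1 − 7·0 = 1, t = 0 − 7·1 = -7  (check: 519·1 + 67·(-7) = 50)
  q = 1: r = 17, s = 0 − 1·1 = -1, t = 1 − 1·(-7) = 8  (check: 519·(-1) + 67·8 = 17)
  q = 2: r = 16, s = 1 − 2·(-1) = 3, t = -7 − 2·8 = -23  (check: 519·3 + 67·(-23) = 16)
  q = 1: r = 1, s = -1 − 1·3 = -4, t = 8 − 1·(-23) = 31  (check: 519·(-4) + 67·31 = 1)
The row with r = 1 (the gcd) gives the Bezout coefficients s = -4, t = 31.
Result: 519 · (-4) + 67 · (31) = 1.

gcd(519, 67) = 1; s = -4, t = 31 (check: 519·(-4) + 67·31 = 1).


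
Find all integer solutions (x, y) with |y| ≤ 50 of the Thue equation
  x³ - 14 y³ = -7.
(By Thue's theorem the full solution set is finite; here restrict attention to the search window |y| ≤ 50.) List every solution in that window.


The equation is x³ - 14y³ = -7. For fixed y, x³ = 14·y³ − 7, so a solution requires the RHS to be a perfect cube.
Strategy: iterate y from -50 to 50, compute RHS = 14·y³ − 7, and check whether it is a (positive or negative) perfect cube.
Check small values of y:
  y = 0: RHS = -7 is not a perfect cube.
  y = 1: RHS = 7 is not a perfect cube.
  y = -1: RHS = -21 is not a perfect cube.
  y = 2: RHS = 105 is not a perfect cube.
  y = -2: RHS = -119 is not a perfect cube.
  y = 3: RHS = 371 is not a perfect cube.
  y = -3: RHS = -385 is not a perfect cube.
Continuing the search up to |y| = 50 finds no solutions either.
No (x, y) in the scanned range satisfies the equation.

No integer solutions with |y| ≤ 50.


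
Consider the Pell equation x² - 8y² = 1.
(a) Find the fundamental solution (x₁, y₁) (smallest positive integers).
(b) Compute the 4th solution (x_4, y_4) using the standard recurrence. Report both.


Step 1: Find the fundamental solution (x₁, y₁) of x² - 8y² = 1.
  Expand √8 as a continued fraction. a₀ = ⌊√8⌋ = 2; iterate m_{k+1} = d_k·a_k − m_k, d_{k+1} = (8 − m_{k+1}²)/d_k, a_{k+1} = ⌊(a₀ + m_{k+1})/d_{k+1}⌋ (starting m₀ = 0, d₀ = 1), with convergents p_k = a_k·p_{k-1} + p_{k-2}, q_k = a_k·q_{k-1} + q_{k-2} (p₋₁ = 1, q₋₁ = 0):
  k = 0: a₀ = 2; p₀/q₀ = 2/1; p₀² − 8·q₀² = 4 − 8 = -4.
  k = 1: m = 2, d = 4, a = ⌊(2 + 2)/4⌋ = 1; p/q = (1·2 + 1)/(1·1 + 0) = 3/1; p² − 8·q² = 9 − 8 = 1.
  The first convergent with p² − 8·q² = 1 gives the fundamental solution (x₁, y₁) = (3, 1).
Step 2: Apply the recurrence (x_{n+1}, y_{n+1}) = (x₁x_n + 8y₁y_n, x₁y_n + y₁x_n) repeatedly.
  From (x_1, y_1) = (3, 1): x_2 = 3·3 + 8·1·1 = 17; y_2 = 3·1 + 1·3 = 6.
  From (x_2, y_2) = (17, 6): x_3 = 3·17 + 8·1·6 = 99; y_3 = 3·6 + 1·17 = 35.
  From (x_3, y_3) = (99, 35): x_4 = 3·99 + 8·1·35 = 577; y_4 = 3·35 + 1·99 = 204.
Step 3: Verify x_4² - 8·y_4² = 332929 - 332928 = 1 (should be 1). ✓

(x_1, y_1) = (3, 1); (x_4, y_4) = (577, 204).


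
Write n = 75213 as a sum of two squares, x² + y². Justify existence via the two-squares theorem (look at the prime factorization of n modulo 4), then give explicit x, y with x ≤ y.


Step 1: Factor n = 75213 = 3^2 · 61 · 137.
Step 2: Check the mod-4 condition on each prime factor: 3 ≡ 3 (mod 4), exponent 2 (must be even); 61 ≡ 1 (mod 4), exponent 1; 137 ≡ 1 (mod 4), exponent 1.
All primes ≡ 3 (mod 4) appear to even exponent (or don't appear), so by the two-squares theorem n IS expressible as a sum of two squares.
Step 3: Build a representation. Group n = k² · m with k = 3 and m = 61 · 137 = 8357 (a product of primes ≡ 1 (mod 4)); a representation of m scales to one of n via (k·x)² + (k·y)² = k²(x² + y²). Each prime p ≡ 1 (mod 4) is itself a sum of two squares; find a² by testing p − a² for a perfect square:
  61: 61 − 1² = 60, 61 − 2² = 57, 61 − 3² = 52, 61 − 4² = 45, 61 − 5² = 36 = 6² ⇒ 61 = 5² + 6².
  137: 137 − 1² = 136, 137 − 2² = 133, 137 − 3² = 128, 137 − 4² = 121 = 11² ⇒ 137 = 4² + 11².
  Combine using the Brahmagupta–Fibonacci identity (a² + b²)(c² + d²) = (ac − bd)² + (ad + bc)² = (ac + bd)² + (ad − bc)²:
  61 · 137 = 8357: from (5² + 6²)(4² + 11²), take (5·4 − 6·11, 5·11 + 6·4) = (20 − 66, 55 + 24) = (-46, 79); dropping signs (only squares matter) gives (46, 79); check 46² + 79² = 2116 + 6241 = 8357 ✓.
  Scale by k = 3: (3·46, 3·79) = (138, 237).
Step 4: Order so x ≤ y and verify: 138² + 237² = 19044 + 56169 = 75213 = n. ✓

n = 75213 = 138² + 237² (one valid representation with x ≤ y).


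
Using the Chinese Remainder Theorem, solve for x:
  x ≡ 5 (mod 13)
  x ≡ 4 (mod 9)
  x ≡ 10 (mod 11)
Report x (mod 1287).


Moduli 13, 9, 11 are pairwise coprime; by CRT there is a unique solution modulo M = 13 · 9 · 11 = 1287.
Solve pairwise, accumulating the modulus:
  Start with x ≡ 5 (mod 13).
  Combine with x ≡ 4 (mod 9): since gcd(13, 9) = 1, we get a unique residue mod 117.
    Write x = 5 + 13·t and substitute into x ≡ 4 (mod 9): 13·t ≡ 4 − 5 = -1 (mod 9).
    Reduce coefficients mod 9: 4·t ≡ 8 (mod 9).
    The inverse of 4 mod 9 is 7 (since 4·7 = 28 = 3·9 + 1), so t ≡ 7·8 = 56 ≡ 2 (mod 9).
    Then x = 5 + 13·2 = 31, valid modulo lcm(13, 9) = 117: x ≡ 31 (mod 117).
  Combine with x ≡ 10 (mod 11): since gcd(117, 11) = 1, we get a unique residue mod 1287.
    Write x = 31 + 117·t and substitute into x ≡ 10 (mod 11): 117·t ≡ 10 − 31 = -21 (mod 11).
    Reduce coefficients mod 11: 7·t ≡ 1 (mod 11).
    The inverse of 7 mod 11 is 8 (since 7·8 = 56 = 5·11 + 1), so t ≡ 8·1 = 8 ≡ 8 (mod 11).
    Then x = 31 + 117·8 = 967, valid modulo lcm(117, 11) = 1287: x ≡ 967 (mod 1287).
Verify: 967 mod 13 = 5 ✓, 967 mod 9 = 4 ✓, 967 mod 11 = 10 ✓.

x ≡ 967 (mod 1287).


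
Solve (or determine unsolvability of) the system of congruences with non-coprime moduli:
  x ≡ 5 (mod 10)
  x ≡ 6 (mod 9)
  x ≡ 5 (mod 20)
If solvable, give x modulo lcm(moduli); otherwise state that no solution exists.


Moduli 10, 9, 20 are not pairwise coprime, so CRT works modulo lcm(m_i) when all pairwise compatibility conditions hold.
Pairwise compatibility: gcd(m_i, m_j) must divide a_i - a_j for every pair.
Merge one congruence at a time:
  Start: x ≡ 5 (mod 10).
  Combine with x ≡ 6 (mod 9): gcd(10, 9) = 1; 6 - 5 = 1, which IS divisible by 1, so compatible.
    Write x = 5 + 10·t and substitute into x ≡ 6 (mod 9): 10·t ≡ 6 − 5 = 1 (mod 9).
    Reduce coefficients mod 9: 1·t ≡ 1 (mod 9).
    So t ≡ 1 (mod 9).
    Then x = 5 + 10·1 = 15, valid modulo lcm(10, 9) = 90: x ≡ 15 (mod 90).
  Combine with x ≡ 5 (mod 20): gcd(90, 20) = 10; 5 - 15 = -10, which IS divisible by 10, so compatible.
    Write x = 15 + 90·t and substitute into x ≡ 5 (mod 20): 90·t ≡ 5 − 15 = -10 (mod 20).
    Divide the congruence (and modulus) by g = 10: 9·t ≡ -1 (mod 2).
    Reduce coefficients mod 2: 1·t ≡ 1 (mod 2).
    So t ≡ 1 (mod 2).
    Then x = 15 + 90·1 = 105, valid modulo lcm(90, 20) = 180: x ≡ 105 (mod 180).
Verify: 105 mod 10 = 5, 105 mod 9 = 6, 105 mod 20 = 5.

x ≡ 105 (mod 180).


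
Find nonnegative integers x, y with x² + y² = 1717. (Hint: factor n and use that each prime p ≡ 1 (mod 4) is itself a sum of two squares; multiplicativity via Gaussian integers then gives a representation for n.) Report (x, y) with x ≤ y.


Step 1: Factor n = 1717 = 17 · 101.
Step 2: Check the mod-4 condition on each prime factor: 17 ≡ 1 (mod 4), exponent 1; 101 ≡ 1 (mod 4), exponent 1.
All primes ≡ 3 (mod 4) appear to even exponent (or don't appear), so by the two-squares theorem n IS expressible as a sum of two squares.
Step 3: Build a representation. Here n = 17 · 101 is a product of primes ≡ 1 (mod 4). Each prime p ≡ 1 (mod 4) is itself a sum of two squares; find a² by testing p − a² for a perfect square:
  17: 17 − 1² = 16 = 4² ⇒ 17 = 1² + 4².
  101: 101 − 1² = 100 = 10² ⇒ 101 = 1² + 10².
  Combine using the Brahmagupta–Fibonacci identity (a² + b²)(c² + d²) = (ac − bd)² + (ad + bc)² = (ac + bd)² + (ad − bc)²:
  17 · 101 = 1717: from (1² + 4²)(1² + 10²), take (1·1 − 4·10, 1·10 + 4·1) = (1 − 40, 10 + 4) = (-39, 14); dropping signs (only squares matter) gives (39, 14); check 39² + 14² = 1521 + 196 = 1717 ✓.
Step 4: Order so x ≤ y and verify: 14² + 39² = 196 + 1521 = 1717 = n. ✓

n = 1717 = 14² + 39² (one valid representation with x ≤ y).


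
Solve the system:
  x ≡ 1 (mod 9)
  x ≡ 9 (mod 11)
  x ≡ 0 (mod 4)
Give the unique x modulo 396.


Moduli 9, 11, 4 are pairwise coprime; by CRT there is a unique solution modulo M = 9 · 11 · 4 = 396.
Solve pairwise, accumulating the modulus:
  Start with x ≡ 1 (mod 9).
  Combine with x ≡ 9 (mod 11): since gcd(9, 11) = 1, we get a unique residue mod 99.
    Write x = 1 + 9·t and substitute into x ≡ 9 (mod 11): 9·t ≡ 9 − 1 = 8 (mod 11).
    The inverse of 9 mod 11 is 5 (since 9·5 = 45 = 4·11 + 1), so t ≡ 5·8 = 40 ≡ 7 (mod 11).
    Then x = 1 + 9·7 = 64, valid modulo lcm(9, 11) = 99: x ≡ 64 (mod 99).
  Combine with x ≡ 0 (mod 4): since gcd(99, 4) = 1, we get a unique residue mod 396.
    Write x = 64 + 99·t and substitute into x ≡ 0 (mod 4): 99·t ≡ 0 − 64 = -64 (mod 4).
    Reduce coefficients mod 4: 3·t ≡ 0 (mod 4).
    The inverse of 3 mod 4 is 3 (since 3·3 = 9 = 2·4 + 1), so t ≡ 3·0 = 0 ≡ 0 (mod 4).
    Then x = 64 + 99·0 = 64, valid modulo lcm(99, 4) = 396: x ≡ 64 (mod 396).
Verify: 64 mod 9 = 1 ✓, 64 mod 11 = 9 ✓, 64 mod 4 = 0 ✓.

x ≡ 64 (mod 396).


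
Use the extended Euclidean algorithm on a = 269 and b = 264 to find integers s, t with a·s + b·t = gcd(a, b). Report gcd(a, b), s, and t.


Euclidean algorithm on (269, 264) — divide until remainder is 0:
  269 = 1 · 264 + 5
  264 = 52 · 5 + 4
  5 = 1 · 4 + 1
  4 = 4 · 1 + 0
gcd(269, 264) = 1.
Track Bezout coefficients alongside the remainders: start with r₀ = 269 = a·1 + b·0 (s = 1, t = 0) and r₁ = 264 = a·0 + b·1 (s = 0, t = 1); each new remainder r_{k+1} = r_{k-1} − q_k·r_k inherits s_{k+1} = s_{k-1} − q_k·s_k, t_{k+1} = t_{k-1} − q_k·t_k, so r_k = a·s_k + b·t_k at every step:
  q = 1: r = 5, s = 1 − 1·0 = 1, t = 0 − 1·1 = -1  (check: 269·1 + 264·(-1) = 5)
  q = 52: r = 4, s = 0 − 52·1 = -52, t = 1 − 52·(-1) = 53  (check: 269·(-52) + 264·53 = 4)
  q = 1: r = 1, s = 1 − 1·(-52) = 53, t = -1 − 1·53 = -54  (check: 269·53 + 264·(-54) = 1)
The row with r = 1 (the gcd) gives the Bezout coefficients s = 53, t = -54.
Result: 269 · (53) + 264 · (-54) = 1.

gcd(269, 264) = 1; s = 53, t = -54 (check: 269·53 + 264·(-54) = 1).


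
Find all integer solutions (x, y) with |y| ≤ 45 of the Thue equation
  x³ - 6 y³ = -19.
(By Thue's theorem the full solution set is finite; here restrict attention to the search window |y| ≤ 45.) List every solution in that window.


The equation is x³ - 6y³ = -19. For fixed y, x³ = 6·y³ − 19, so a solution requires the RHS to be a perfect cube.
Strategy: iterate y from -45 to 45, compute RHS = 6·y³ − 19, and check whether it is a (positive or negative) perfect cube.
Check small values of y:
  y = 0: RHS = -19 is not a perfect cube.
  y = 1: RHS = -13 is not a perfect cube.
  y = -1: RHS = -25 is not a perfect cube.
  y = 2: RHS = 29 is not a perfect cube.
  y = -2: RHS = -67 is not a perfect cube.
  y = 3: RHS = 143 is not a perfect cube.
  y = -3: RHS = -181 is not a perfect cube.
Continuing the search up to |y| = 45 finds no solutions either.
No (x, y) in the scanned range satisfies the equation.

No integer solutions with |y| ≤ 45.


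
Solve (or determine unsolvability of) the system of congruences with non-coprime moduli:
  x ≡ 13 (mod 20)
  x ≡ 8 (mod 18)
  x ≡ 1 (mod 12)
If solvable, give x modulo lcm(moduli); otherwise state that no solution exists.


Moduli 20, 18, 12 are not pairwise coprime, so CRT works modulo lcm(m_i) when all pairwise compatibility conditions hold.
Pairwise compatibility: gcd(m_i, m_j) must divide a_i - a_j for every pair.
Merge one congruence at a time:
  Start: x ≡ 13 (mod 20).
  Combine with x ≡ 8 (mod 18): gcd(20, 18) = 2, and 8 - 13 = -5 is NOT divisible by 2.
    ⇒ system is inconsistent (no integer solution).

No solution (the system is inconsistent).


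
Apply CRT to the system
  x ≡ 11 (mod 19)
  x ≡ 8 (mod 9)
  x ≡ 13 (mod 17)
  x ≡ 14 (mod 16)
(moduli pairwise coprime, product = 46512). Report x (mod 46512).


Product of moduli M = 19 · 9 · 17 · 16 = 46512.
Merge one congruence at a time:
  Start: x ≡ 11 (mod 19).
  Combine with x ≡ 8 (mod 9); new modulus lcm = 171.
    Write x = 11 + 19·t and substitute into x ≡ 8 (mod 9): 19·t ≡ 8 − 11 = -3 (mod 9).
    Reduce coefficients mod 9: 1·t ≡ 6 (mod 9).
    So t ≡ 6 (mod 9).
    Then x = 11 + 19·6 = 125, valid modulo lcm(19, 9) = 171: x ≡ 125 (mod 171).
  Combine with x ≡ 13 (mod 17); new modulus lcm = 2907.
    Write x = 125 + 171·t and substitute into x ≡ 13 (mod 17): 171·t ≡ 13 − 125 = -112 (mod 17).
    Reduce coefficients mod 17: 1·t ≡ 7 (mod 17).
    So t ≡ 7 (mod 17).
    Then x = 125 + 171·7 = 1322, valid modulo lcm(171, 17) = 2907: x ≡ 1322 (mod 2907).
  Combine with x ≡ 14 (mod 16); new modulus lcm = 46512.
    Write x = 1322 + 2907·t and substitute into x ≡ 14 (mod 16): 2907·t ≡ 14 − 1322 = -1308 (mod 16).
    Reduce coefficients mod 16: 11·t ≡ 4 (mod 16).
    The inverse of 11 mod 16 is 3 (since 11·3 = 33 = 2·16 + 1), so t ≡ 3·4 = 12 ≡ 12 (mod 16).
    Then x = 1322 + 2907·12 = 36206, valid modulo lcm(2907, 16) = 46512: x ≡ 36206 (mod 46512).
Verify against each original: 36206 mod 19 = 11, 36206 mod 9 = 8, 36206 mod 17 = 13, 36206 mod 16 = 14.

x ≡ 36206 (mod 46512).


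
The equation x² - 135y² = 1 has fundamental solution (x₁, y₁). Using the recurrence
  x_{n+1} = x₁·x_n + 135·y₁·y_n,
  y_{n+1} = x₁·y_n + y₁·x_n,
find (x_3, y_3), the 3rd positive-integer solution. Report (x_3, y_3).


Step 1: Find the fundamental solution (x₁, y₁) of x² - 135y² = 1.
  Expand √135 as a continued fraction. a₀ = ⌊√135⌋ = 11; iterate m_{k+1} = d_k·a_k − m_k, d_{k+1} = (135 − m_{k+1}²)/d_k, a_{k+1} = ⌊(a₀ + m_{k+1})/d_{k+1}⌋ (starting m₀ = 0, d₀ = 1), with convergents p_k = a_k·p_{k-1} + p_{k-2}, q_k = a_k·q_{k-1} + q_{k-2} (p₋₁ = 1, q₋₁ = 0):
  k = 0: a₀ = 11; p₀/q₀ = 11/1; p₀² − 135·q₀² = 121 − 135 = -14.
  k = 1: m = 11, d = 14, a = ⌊(11 + 11)/14⌋ = 1; p/q = (1·11 + 1)/(1·1 + 0) = 12/1; p² − 135·q² = 144 − 135 = 9.
  k = 2: m = 3, d = 9, a = ⌊(11 + 3)/9⌋ = 1; p/q = (1·12 + 11)/(1·1 + 1) = 23/2; p² − 135·q² = 529 − 540 = -11.
  k = 3: m = 6, d = 11, a = ⌊(11 + 6)/11⌋ = 1; p/q = (1·23 + 12)/(1·2 + 1) = 35/3; p² − 135·q² = 1225 − 1215 = 10.
  k = 4: m = 5, d = 10, a = ⌊(11 + 5)/10⌋ = 1; p/q = (1·35 + 23)/(1·3 + 2) = 58/5; p² − 135·q² = 3364 − 3375 = -11.
  k = 5: m = 5, d = 11, a = ⌊(11 + 5)/11⌋ = 1; p/q = (1·58 + 35)/(1·5 + 3) = 93/8; p² − 135·q² = 8649 − 8640 = 9.
  k = 6: m = 6, d = 9, a = ⌊(11 + 6)/9⌋ = 1; p/q = (1·93 + 58)/(1·8 + 5) = 151/13; p² − 135·q² = 22801 − 22815 = -14.
  k = 7: m = 3, d = 14, a = ⌊(11 + 3)/14⌋ = 1; p/q = (1·151 + 93)/(1·13 + 8) = 244/21; p² − 135·q² = 59536 − 59535 = 1.
  The first convergent with p² − 135·q² = 1 gives the fundamental solution (x₁, y₁) = (244, 21).
Step 2: Apply the recurrence (x_{n+1}, y_{n+1}) = (x₁x_n + 135y₁y_n, x₁y_n + y₁x_n) repeatedly.
  From (x_1, y_1) = (244, 21): x_2 = 244·244 + 135·21·21 = 119071; y_2 = 244·21 + 21·244 = 10248.
  From (x_2, y_2) = (119071, 10248): x_3 = 244·119071 + 135·21·10248 = 58106404; y_3 = 244·10248 + 21·119071 = 5001003.
Step 3: Verify x_3² - 135·y_3² = 3376354185811216 - 3376354185811215 = 1 (should be 1). ✓

(x_1, y_1) = (244, 21); (x_3, y_3) = (58106404, 5001003).


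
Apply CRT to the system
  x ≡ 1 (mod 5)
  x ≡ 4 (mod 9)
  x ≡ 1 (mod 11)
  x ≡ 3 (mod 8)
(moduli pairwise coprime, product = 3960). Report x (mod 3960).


Product of moduli M = 5 · 9 · 11 · 8 = 3960.
Merge one congruence at a time:
  Start: x ≡ 1 (mod 5).
  Combine with x ≡ 4 (mod 9); new modulus lcm = 45.
    Write x = 1 + 5·t and substitute into x ≡ 4 (mod 9): 5·t ≡ 4 − 1 = 3 (mod 9).
    The inverse of 5 mod 9 is 2 (since 5·2 = 10 = 1·9 + 1), so t ≡ 2·3 = 6 ≡ 6 (mod 9).
    Then x = 1 + 5·6 = 31, valid modulo lcm(5, 9) = 45: x ≡ 31 (mod 45).
  Combine with x ≡ 1 (mod 11); new modulus lcm = 495.
    Write x = 31 + 45·t and substitute into x ≡ 1 (mod 11): 45·t ≡ 1 − 31 = -30 (mod 11).
    Reduce coefficients mod 11: 1·t ≡ 3 (mod 11).
    So t ≡ 3 (mod 11).
    Then x = 31 + 45·3 = 166, valid modulo lcm(45, 11) = 495: x ≡ 166 (mod 495).
  Combine with x ≡ 3 (mod 8); new modulus lcm = 3960.
    Write x = 166 + 495·t and substitute into x ≡ 3 (mod 8): 495·t ≡ 3 − 166 = -163 (mod 8).
    Reduce coefficients mod 8: 7·t ≡ 5 (mod 8).
    The inverse of 7 mod 8 is 7 (since 7·7 = 49 = 6·8 + 1), so t ≡ 7·5 = 35 ≡ 3 (mod 8).
    Then x = 166 + 495·3 = 1651, valid modulo lcm(495, 8) = 3960: x ≡ 1651 (mod 3960).
Verify against each original: 1651 mod 5 = 1, 1651 mod 9 = 4, 1651 mod 11 = 1, 1651 mod 8 = 3.

x ≡ 1651 (mod 3960).


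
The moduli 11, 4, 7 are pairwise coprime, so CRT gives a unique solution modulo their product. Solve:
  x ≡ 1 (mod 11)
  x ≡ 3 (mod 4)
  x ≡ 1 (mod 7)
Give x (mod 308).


Moduli 11, 4, 7 are pairwise coprime; by CRT there is a unique solution modulo M = 11 · 4 · 7 = 308.
Solve pairwise, accumulating the modulus:
  Start with x ≡ 1 (mod 11).
  Combine with x ≡ 3 (mod 4): since gcd(11, 4) = 1, we get a unique residue mod 44.
    Write x = 1 + 11·t and substitute into x ≡ 3 (mod 4): 11·t ≡ 3 − 1 = 2 (mod 4).
    Reduce coefficients mod 4: 3·t ≡ 2 (mod 4).
    The inverse of 3 mod 4 is 3 (since 3·3 = 9 = 2·4 + 1), so t ≡ 3·2 = 6 ≡ 2 (mod 4).
    Then x = 1 + 11·2 = 23, valid modulo lcm(11, 4) = 44: x ≡ 23 (mod 44).
  Combine with x ≡ 1 (mod 7): since gcd(44, 7) = 1, we get a unique residue mod 308.
    Write x = 23 + 44·t and substitute into x ≡ 1 (mod 7): 44·t ≡ 1 − 23 = -22 (mod 7).
    Reduce coefficients mod 7: 2·t ≡ 6 (mod 7).
    The inverse of 2 mod 7 is 4 (since 2·4 = 8 = 1·7 + 1), so t ≡ 4·6 = 24 ≡ 3 (mod 7).
    Then x = 23 + 44·3 = 155, valid modulo lcm(44, 7) = 308: x ≡ 155 (mod 308).
Verify: 155 mod 11 = 1 ✓, 155 mod 4 = 3 ✓, 155 mod 7 = 1 ✓.

x ≡ 155 (mod 308).


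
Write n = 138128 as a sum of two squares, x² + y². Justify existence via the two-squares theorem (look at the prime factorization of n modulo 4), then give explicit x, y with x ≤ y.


Step 1: Factor n = 138128 = 2^4 · 89 · 97.
Step 2: Check the mod-4 condition on each prime factor: 2 = 2 (special); 89 ≡ 1 (mod 4), exponent 1; 97 ≡ 1 (mod 4), exponent 1.
All primes ≡ 3 (mod 4) appear to even exponent (or don't appear), so by the two-squares theorem n IS expressible as a sum of two squares.
Step 3: Build a representation. Group n = k² · m with k = 4 and m = 89 · 97 = 8633 (a product of primes ≡ 1 (mod 4)); a representation of m scales to one of n via (k·x)² + (k·y)² = k²(x² + y²). Each prime p ≡ 1 (mod 4) is itself a sum of two squares; find a² by testing p − a² for a perfect square:
  89: 89 − 1² = 88, 89 − 2² = 85, 89 − 3² = 80, 89 − 4² = 73, 89 − 5² = 64 = 8² ⇒ 89 = 5² + 8².
  97: 97 − 1² = 96, 97 − 2² = 93, 97 − 3² = 88, 97 − 4² = 81 = 9² ⇒ 97 = 4² + 9².
  Combine using the Brahmagupta–Fibonacci identity (a² + b²)(c² + d²) = (ac − bd)² + (ad + bc)² = (ac + bd)² + (ad − bc)²:
  89 · 97 = 8633: from (5² + 8²)(4² + 9²), take (5·4 − 8·9, 5·9 + 8·4) = (20 − 72, 45 + 32) = (-52, 77); dropping signs (only squares matter) gives (52, 77); check 52² + 77² = 2704 + 5929 = 8633 ✓.
  Scale by k = 4: (4·52, 4·77) = (208, 308).
Step 4: Order so x ≤ y and verify: 208² + 308² = 43264 + 94864 = 138128 = n. ✓

n = 138128 = 208² + 308² (one valid representation with x ≤ y).


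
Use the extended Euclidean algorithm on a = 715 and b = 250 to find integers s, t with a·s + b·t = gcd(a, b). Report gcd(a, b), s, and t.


Euclidean algorithm on (715, 250) — divide until remainder is 0:
  715 = 2 · 250 + 215
  250 = 1 · 215 + 35
  215 = 6 · 35 + 5
  35 = 7 · 5 + 0
gcd(715, 250) = 5.
Track Bezout coefficients alongside the remainders: start with r₀ = 715 = a·1 + b·0 (s = 1, t = 0) and r₁ = 250 = a·0 + b·1 (s = 0, t = 1); each new remainder r_{k+1} = r_{k-1} − q_k·r_k inherits s_{k+1} = s_{k-1} − q_k·s_k, t_{k+1} = t_{k-1} − q_k·t_k, so r_k = a·s_k + b·t_k at every step:
  q = 2: r = 215, s = 1 − 2·0 = 1, t = 0 − 2·1 = -2  (check: 715·1 + 250·(-2) = 215)
  q = 1: r = 35, s = 0 − 1·1 = -1, t = 1 − 1·(-2) = 3  (check: 715·(-1) + 250·3 = 35)
  q = 6: r = 5, s = 1 − 6·(-1) = 7, t = -2 − 6·3 = -20  (check: 715·7 + 250·(-20) = 5)
The row with r = 5 (the gcd) gives the Bezout coefficients s = 7, t = -20.
Result: 715 · (7) + 250 · (-20) = 5.

gcd(715, 250) = 5; s = 7, t = -20 (check: 715·7 + 250·(-20) = 5).


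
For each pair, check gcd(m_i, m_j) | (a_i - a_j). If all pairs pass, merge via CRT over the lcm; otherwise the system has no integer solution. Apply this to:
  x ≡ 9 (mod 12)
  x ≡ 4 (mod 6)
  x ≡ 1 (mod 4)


Moduli 12, 6, 4 are not pairwise coprime, so CRT works modulo lcm(m_i) when all pairwise compatibility conditions hold.
Pairwise compatibility: gcd(m_i, m_j) must divide a_i - a_j for every pair.
Merge one congruence at a time:
  Start: x ≡ 9 (mod 12).
  Combine with x ≡ 4 (mod 6): gcd(12, 6) = 6, and 4 - 9 = -5 is NOT divisible by 6.
    ⇒ system is inconsistent (no integer solution).

No solution (the system is inconsistent).


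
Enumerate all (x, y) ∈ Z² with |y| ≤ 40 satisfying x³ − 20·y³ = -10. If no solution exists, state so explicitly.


The equation is x³ - 20y³ = -10. For fixed y, x³ = 20·y³ − 10, so a solution requires the RHS to be a perfect cube.
Strategy: iterate y from -40 to 40, compute RHS = 20·y³ − 10, and check whether it is a (positive or negative) perfect cube.
Check small values of y:
  y = 0: RHS = -10 is not a perfect cube.
  y = 1: RHS = 10 is not a perfect cube.
  y = -1: RHS = -30 is not a perfect cube.
  y = 2: RHS = 150 is not a perfect cube.
  y = -2: RHS = -170 is not a perfect cube.
  y = 3: RHS = 530 is not a perfect cube.
  y = -3: RHS = -550 is not a perfect cube.
Continuing the search up to |y| = 40 finds no solutions either.
No (x, y) in the scanned range satisfies the equation.

No integer solutions with |y| ≤ 40.


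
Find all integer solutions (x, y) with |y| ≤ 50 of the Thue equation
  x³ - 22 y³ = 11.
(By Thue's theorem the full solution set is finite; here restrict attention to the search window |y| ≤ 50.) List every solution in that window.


The equation is x³ - 22y³ = 11. For fixed y, x³ = 22·y³ + 11, so a solution requires the RHS to be a perfect cube.
Strategy: iterate y from -50 to 50, compute RHS = 22·y³ + 11, and check whether it is a (positive or negative) perfect cube.
Check small values of y:
  y = 0: RHS = 11 is not a perfect cube.
  y = 1: RHS = 33 is not a perfect cube.
  y = -1: RHS = -11 is not a perfect cube.
  y = 2: RHS = 187 is not a perfect cube.
  y = -2: RHS = -165 is not a perfect cube.
  y = 3: RHS = 605 is not a perfect cube.
  y = -3: RHS = -583 is not a perfect cube.
Continuing the search up to |y| = 50 finds no solutions either.
No (x, y) in the scanned range satisfies the equation.

No integer solutions with |y| ≤ 50.


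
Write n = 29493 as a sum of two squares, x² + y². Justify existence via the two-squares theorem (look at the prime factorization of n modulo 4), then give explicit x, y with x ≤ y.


Step 1: Factor n = 29493 = 3^2 · 29 · 113.
Step 2: Check the mod-4 condition on each prime factor: 3 ≡ 3 (mod 4), exponent 2 (must be even); 29 ≡ 1 (mod 4), exponent 1; 113 ≡ 1 (mod 4), exponent 1.
All primes ≡ 3 (mod 4) appear to even exponent (or don't appear), so by the two-squares theorem n IS expressible as a sum of two squares.
Step 3: Build a representation. Group n = k² · m with k = 3 and m = 29 · 113 = 3277 (a product of primes ≡ 1 (mod 4)); a representation of m scales to one of n via (k·x)² + (k·y)² = k²(x² + y²). Each prime p ≡ 1 (mod 4) is itself a sum of two squares; find a² by testing p − a² for a perfect square:
  29: 29 − 1² = 28, 29 − 2² = 25 = 5² ⇒ 29 = 2² + 5².
  113: 113 − 1² = 112, 113 − 2² = 109, 113 − 3² = 104, 113 − 4² = 97, 113 − 5² = 88, 113 − 6² = 77, 113 − 7² = 64 = 8² ⇒ 113 = 7² + 8².
  Combine using the Brahmagupta–Fibonacci identity (a² + b²)(c² + d²) = (ac − bd)² + (ad + bc)² = (ac + bd)² + (ad − bc)²:
  29 · 113 = 3277: from (2² + 5²)(7² + 8²), take (2·7 − 5·8, 2·8 + 5·7) = (14 − 40, 16 + 35) = (-26, 51); dropping signs (only squares matter) gives (26, 51); check 26² + 51² = 676 + 2601 = 3277 ✓.
  Scale by k = 3: (3·26, 3·51) = (78, 153).
Step 4: Order so x ≤ y and verify: 78² + 153² = 6084 + 23409 = 29493 = n. ✓

n = 29493 = 78² + 153² (one valid representation with x ≤ y).


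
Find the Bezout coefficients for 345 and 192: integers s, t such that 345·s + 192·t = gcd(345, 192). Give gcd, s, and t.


Euclidean algorithm on (345, 192) — divide until remainder is 0:
  345 = 1 · 192 + 153
  192 = 1 · 153 + 39
  153 = 3 · 39 + 36
  39 = 1 · 36 + 3
  36 = 12 · 3 + 0
gcd(345, 192) = 3.
Track Bezout coefficients alongside the remainders: start with r₀ = 345 = a·1 + b·0 (s = 1, t = 0) and r₁ = 192 = a·0 + b·1 (s = 0, t = 1); each new remainder r_{k+1} = r_{k-1} − q_k·r_k inherits s_{k+1} = s_{k-1} − q_k·s_k, t_{k+1} = t_{k-1} − q_k·t_k, so r_k = a·s_k + b·t_k at every step:
  q = 1: r = 153, s = 1 − 1·0 = 1, t = 0 − 1·1 = -1  (check: 345·1 + 192·(-1) = 153)
  q = 1: r = 39, s = 0 − 1·1 = -1, t = 1 − 1·(-1) = 2  (check: 345·(-1) + 192·2 = 39)
  q = 3: r = 36, s = 1 − 3·(-1) = 4, t = -1 − 3·2 = -7  (check: 345·4 + 192·(-7) = 36)
  q = 1: r = 3, s = -1 − 1·4 = -5, t = 2 − 1·(-7) = 9  (check: 345·(-5) + 192·9 = 3)
The row with r = 3 (the gcd) gives the Bezout coefficients s = -5, t = 9.
Result: 345 · (-5) + 192 · (9) = 3.

gcd(345, 192) = 3; s = -5, t = 9 (check: 345·(-5) + 192·9 = 3).


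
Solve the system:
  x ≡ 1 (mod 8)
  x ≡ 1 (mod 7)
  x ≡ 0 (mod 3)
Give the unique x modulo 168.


Moduli 8, 7, 3 are pairwise coprime; by CRT there is a unique solution modulo M = 8 · 7 · 3 = 168.
Solve pairwise, accumulating the modulus:
  Start with x ≡ 1 (mod 8).
  Combine with x ≡ 1 (mod 7): since gcd(8, 7) = 1, we get a unique residue mod 56.
    Write x = 1 + 8·t and substitute into x ≡ 1 (mod 7): 8·t ≡ 1 − 1 = 0 (mod 7).
    Reduce coefficients mod 7: 1·t ≡ 0 (mod 7).
    So t ≡ 0 (mod 7).
    Then x = 1 + 8·0 = 1, valid modulo lcm(8, 7) = 56: x ≡ 1 (mod 56).
  Combine with x ≡ 0 (mod 3): since gcd(56, 3) = 1, we get a unique residue mod 168.
    Write x = 1 + 56·t and substitute into x ≡ 0 (mod 3): 56·t ≡ 0 − 1 = -1 (mod 3).
    Reduce coefficients mod 3: 2·t ≡ 2 (mod 3).
    The inverse of 2 mod 3 is 2 (since 2·2 = 4 = 1·3 + 1), so t ≡ 2·2 = 4 ≡ 1 (mod 3).
    Then x = 1 + 56·1 = 57, valid modulo lcm(56, 3) = 168: x ≡ 57 (mod 168).
Verify: 57 mod 8 = 1 ✓, 57 mod 7 = 1 ✓, 57 mod 3 = 0 ✓.

x ≡ 57 (mod 168).


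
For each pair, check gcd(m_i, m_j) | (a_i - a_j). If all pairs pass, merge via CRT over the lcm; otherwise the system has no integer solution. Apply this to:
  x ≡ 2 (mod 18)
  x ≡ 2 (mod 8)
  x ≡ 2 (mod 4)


Moduli 18, 8, 4 are not pairwise coprime, so CRT works modulo lcm(m_i) when all pairwise compatibility conditions hold.
Pairwise compatibility: gcd(m_i, m_j) must divide a_i - a_j for every pair.
Merge one congruence at a time:
  Start: x ≡ 2 (mod 18).
  Combine with x ≡ 2 (mod 8): gcd(18, 8) = 2; 2 - 2 = 0, which IS divisible by 2, so compatible.
    Write x = 2 + 18·t and substitute into x ≡ 2 (mod 8): 18·t ≡ 2 − 2 = 0 (mod 8).
    Divide the congruence (and modulus) by g = 2: 9·t ≡ 0 (mod 4).
    Reduce coefficients mod 4: 1·t ≡ 0 (mod 4).
    So t ≡ 0 (mod 4).
    Then x = 2 + 18·0 = 2, valid modulo lcm(18, 8) = 72: x ≡ 2 (mod 72).
  Combine with x ≡ 2 (mod 4): gcd(72, 4) = 4; 2 - 2 = 0, which IS divisible by 4, so compatible.
    Write x = 2 + 72·t and substitute into x ≡ 2 (mod 4): 72·t ≡ 2 − 2 = 0 (mod 4).
    Divide the congruence (and modulus) by g = 4: 18·t ≡ 0 (mod 1).
    Modulo 1 every t works; take t = 0.
    Then x = 2 + 72·0 = 2, valid modulo lcm(72, 4) = 72: x ≡ 2 (mod 72).
Verify: 2 mod 18 = 2, 2 mod 8 = 2, 2 mod 4 = 2.

x ≡ 2 (mod 72).


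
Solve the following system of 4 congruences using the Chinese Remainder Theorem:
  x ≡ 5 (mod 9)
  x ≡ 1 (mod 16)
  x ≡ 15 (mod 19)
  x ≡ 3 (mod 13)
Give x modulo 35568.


Product of moduli M = 9 · 16 · 19 · 13 = 35568.
Merge one congruence at a time:
  Start: x ≡ 5 (mod 9).
  Combine with x ≡ 1 (mod 16); new modulus lcm = 144.
    Write x = 5 + 9·t and substitute into x ≡ 1 (mod 16): 9·t ≡ 1 − 5 = -4 (mod 16).
    Reduce coefficients mod 16: 9·t ≡ 12 (mod 16).
    The inverse of 9 mod 16 is 9 (since 9·9 = 81 = 5·16 + 1), so t ≡ 9·12 = 108 ≡ 12 (mod 16).
    Then x = 5 + 9·12 = 113, valid modulo lcm(9, 16) = 144: x ≡ 113 (mod 144).
  Combine with x ≡ 15 (mod 19); new modulus lcm = 2736.
    Write x = 113 + 144·t and substitute into x ≡ 15 (mod 19): 144·t ≡ 15 − 113 = -98 (mod 19).
    Reduce coefficients mod 19: 11·t ≡ 16 (mod 19).
    The inverse of 11 mod 19 is 7 (since 11·7 = 77 = 4·19 + 1), so t ≡ 7·16 = 112 ≡ 17 (mod 19).
    Then x = 113 + 144·17 = 2561, valid modulo lcm(144, 19) = 2736: x ≡ 2561 (mod 2736).
  Combine with x ≡ 3 (mod 13); new modulus lcm = 35568.
    Write x = 2561 + 2736·t and substitute into x ≡ 3 (mod 13): 2736·t ≡ 3 − 2561 = -2558 (mod 13).
    Reduce coefficients mod 13: 6·t ≡ 3 (mod 13).
    The inverse of 6 mod 13 is 11 (since 6·11 = 66 = 5·13 + 1), so t ≡ 11·3 = 33 ≡ 7 (mod 13).
    Then x = 2561 + 2736·7 = 21713, valid modulo lcm(2736, 13) = 35568: x ≡ 21713 (mod 35568).
Verify against each original: 21713 mod 9 = 5, 21713 mod 16 = 1, 21713 mod 19 = 15, 21713 mod 13 = 3.

x ≡ 21713 (mod 35568).


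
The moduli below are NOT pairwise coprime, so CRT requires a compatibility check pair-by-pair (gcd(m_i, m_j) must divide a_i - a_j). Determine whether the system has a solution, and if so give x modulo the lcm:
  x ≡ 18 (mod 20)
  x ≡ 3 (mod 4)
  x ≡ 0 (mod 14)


Moduli 20, 4, 14 are not pairwise coprime, so CRT works modulo lcm(m_i) when all pairwise compatibility conditions hold.
Pairwise compatibility: gcd(m_i, m_j) must divide a_i - a_j for every pair.
Merge one congruence at a time:
  Start: x ≡ 18 (mod 20).
  Combine with x ≡ 3 (mod 4): gcd(20, 4) = 4, and 3 - 18 = -15 is NOT divisible by 4.
    ⇒ system is inconsistent (no integer solution).

No solution (the system is inconsistent).


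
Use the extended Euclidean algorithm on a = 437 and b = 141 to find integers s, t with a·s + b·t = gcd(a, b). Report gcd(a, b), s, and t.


Euclidean algorithm on (437, 141) — divide until remainder is 0:
  437 = 3 · 141 + 14
  141 = 10 · 14 + 1
  14 = 14 · 1 + 0
gcd(437, 141) = 1.
Track Bezout coefficients alongside the remainders: start with r₀ = 437 = a·1 + b·0 (s = 1, t = 0) and r₁ = 141 = a·0 + b·1 (s = 0, t = 1); each new remainder r_{k+1} = r_{k-1} − q_k·r_k inherits s_{k+1} = s_{k-1} − q_k·s_k, t_{k+1} = t_{k-1} − q_k·t_k, so r_k = a·s_k + b·t_k at every step:
  q = 3: r = 14, s = 1 − 3·0 = 1, t = 0 − 3·1 = -3  (check: 437·1 + 141·(-3) = 14)
  q = 10: r = 1, s = 0 − 10·1 = -10, t = 1 − 10·(-3) = 31  (check: 437·(-10) + 141·31 = 1)
The row with r = 1 (the gcd) gives the Bezout coefficients s = -10, t = 31.
Result: 437 · (-10) + 141 · (31) = 1.

gcd(437, 141) = 1; s = -10, t = 31 (check: 437·(-10) + 141·31 = 1).


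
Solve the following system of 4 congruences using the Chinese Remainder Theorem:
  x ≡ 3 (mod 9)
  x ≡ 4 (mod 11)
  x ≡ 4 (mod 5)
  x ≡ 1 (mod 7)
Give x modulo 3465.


Product of moduli M = 9 · 11 · 5 · 7 = 3465.
Merge one congruence at a time:
  Start: x ≡ 3 (mod 9).
  Combine with x ≡ 4 (mod 11); new modulus lcm = 99.
    Write x = 3 + 9·t and substitute into x ≡ 4 (mod 11): 9·t ≡ 4 − 3 = 1 (mod 11).
    The inverse of 9 mod 11 is 5 (since 9·5 = 45 = 4·11 + 1), so t ≡ 5·1 = 5 ≡ 5 (mod 11).
    Then x = 3 + 9·5 = 48, valid modulo lcm(9, 11) = 99: x ≡ 48 (mod 99).
  Combine with x ≡ 4 (mod 5); new modulus lcm = 495.
    Write x = 48 + 99·t and substitute into x ≡ 4 (mod 5): 99·t ≡ 4 − 48 = -44 (mod 5).
    Reduce coefficients mod 5: 4·t ≡ 1 (mod 5).
    The inverse of 4 mod 5 is 4 (since 4·4 = 16 = 3·5 + 1), so t ≡ 4·1 = 4 ≡ 4 (mod 5).
    Then x = 48 + 99·4 = 444, valid modulo lcm(99, 5) = 495: x ≡ 444 (mod 495).
  Combine with x ≡ 1 (mod 7); new modulus lcm = 3465.
    Write x = 444 + 495·t and substitute into x ≡ 1 (mod 7): 495·t ≡ 1 − 444 = -443 (mod 7).
    Reduce coefficients mod 7: 5·t ≡ 5 (mod 7).
    The inverse of 5 mod 7 is 3 (since 5·3 = 15 = 2·7 + 1), so t ≡ 3·5 = 15 ≡ 1 (mod 7).
    Then x = 444 + 495·1 = 939, valid modulo lcm(495, 7) = 3465: x ≡ 939 (mod 3465).
Verify against each original: 939 mod 9 = 3, 939 mod 11 = 4, 939 mod 5 = 4, 939 mod 7 = 1.

x ≡ 939 (mod 3465).


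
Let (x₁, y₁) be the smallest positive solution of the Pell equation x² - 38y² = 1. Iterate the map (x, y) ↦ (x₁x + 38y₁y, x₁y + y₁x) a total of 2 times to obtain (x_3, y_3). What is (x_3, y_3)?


Step 1: Find the fundamental solution (x₁, y₁) of x² - 38y² = 1.
  Expand √38 as a continued fraction. a₀ = ⌊√38⌋ = 6; iterate m_{k+1} = d_k·a_k − m_k, d_{k+1} = (38 − m_{k+1}²)/d_k, a_{k+1} = ⌊(a₀ + m_{k+1})/d_{k+1}⌋ (starting m₀ = 0, d₀ = 1), with convergents p_k = a_k·p_{k-1} + p_{k-2}, q_k = a_k·q_{k-1} + q_{k-2} (p₋₁ = 1, q₋₁ = 0):
  k = 0: a₀ = 6; p₀/q₀ = 6/1; p₀² − 38·q₀² = 36 − 38 = -2.
  k = 1: m = 6, d = 2, a = ⌊(6 + 6)/2⌋ = 6; p/q = (6·6 + 1)/(6·1 + 0) = 37/6; p² − 38·q² = 1369 − 1368 = 1.
  The first convergent with p² − 38·q² = 1 gives the fundamental solution (x₁, y₁) = (37, 6).
Step 2: Apply the recurrence (x_{n+1}, y_{n+1}) = (x₁x_n + 38y₁y_n, x₁y_n + y₁x_n) repeatedly.
  From (x_1, y_1) = (37, 6): x_2 = 37·37 + 38·6·6 = 2737; y_2 = 37·6 + 6·37 = 444.
  From (x_2, y_2) = (2737, 444): x_3 = 37·2737 + 38·6·444 = 202501; y_3 = 37·444 + 6·2737 = 32850.
Step 3: Verify x_3² - 38·y_3² = 41006655001 - 41006655000 = 1 (should be 1). ✓

(x_1, y_1) = (37, 6); (x_3, y_3) = (202501, 32850).


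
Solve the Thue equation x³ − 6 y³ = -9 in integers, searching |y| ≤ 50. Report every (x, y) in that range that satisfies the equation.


The equation is x³ - 6y³ = -9. For fixed y, x³ = 6·y³ − 9, so a solution requires the RHS to be a perfect cube.
Strategy: iterate y from -50 to 50, compute RHS = 6·y³ − 9, and check whether it is a (positive or negative) perfect cube.
Check small values of y:
  y = 0: RHS = -9 is not a perfect cube.
  y = 1: RHS = -3 is not a perfect cube.
  y = -1: RHS = -15 is not a perfect cube.
  y = 2: RHS = 39 is not a perfect cube.
  y = -2: RHS = -57 is not a perfect cube.
  y = 3: RHS = 153 is not a perfect cube.
  y = -3: RHS = -171 is not a perfect cube.
Continuing the search up to |y| = 50 finds no solutions either.
No (x, y) in the scanned range satisfies the equation.

No integer solutions with |y| ≤ 50.


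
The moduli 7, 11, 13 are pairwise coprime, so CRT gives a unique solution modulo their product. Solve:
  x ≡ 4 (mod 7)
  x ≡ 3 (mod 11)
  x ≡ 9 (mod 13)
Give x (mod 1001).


Moduli 7, 11, 13 are pairwise coprime; by CRT there is a unique solution modulo M = 7 · 11 · 13 = 1001.
Solve pairwise, accumulating the modulus:
  Start with x ≡ 4 (mod 7).
  Combine with x ≡ 3 (mod 11): since gcd(7, 11) = 1, we get a unique residue mod 77.
    Write x = 4 + 7·t and substitute into x ≡ 3 (mod 11): 7·t ≡ 3 − 4 = -1 (mod 11).
    Reduce coefficients mod 11: 7·t ≡ 10 (mod 11).
    The inverse of 7 mod 11 is 8 (since 7·8 = 56 = 5·11 + 1), so t ≡ 8·10 = 80 ≡ 3 (mod 11).
    Then x = 4 + 7·3 = 25, valid modulo lcm(7, 11) = 77: x ≡ 25 (mod 77).
  Combine with x ≡ 9 (mod 13): since gcd(77, 13) = 1, we get a unique residue mod 1001.
    Write x = 25 + 77·t and substitute into x ≡ 9 (mod 13): 77·t ≡ 9 − 25 = -16 (mod 13).
    Reduce coefficients mod 13: 12·t ≡ 10 (mod 13).
    The inverse of 12 mod 13 is 12 (since 12·12 = 144 = 11·13 + 1), so t ≡ 12·10 = 120 ≡ 3 (mod 13).
    Then x = 25 + 77·3 = 256, valid modulo lcm(77, 13) = 1001: x ≡ 256 (mod 1001).
Verify: 256 mod 7 = 4 ✓, 256 mod 11 = 3 ✓, 256 mod 13 = 9 ✓.

x ≡ 256 (mod 1001).


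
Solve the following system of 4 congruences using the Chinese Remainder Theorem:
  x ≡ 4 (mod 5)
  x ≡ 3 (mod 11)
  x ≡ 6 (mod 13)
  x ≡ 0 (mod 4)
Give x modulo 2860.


Product of moduli M = 5 · 11 · 13 · 4 = 2860.
Merge one congruence at a time:
  Start: x ≡ 4 (mod 5).
  Combine with x ≡ 3 (mod 11); new modulus lcm = 55.
    Write x = 4 + 5·t and substitute into x ≡ 3 (mod 11): 5·t ≡ 3 − 4 = -1 (mod 11).
    Reduce coefficients mod 11: 5·t ≡ 10 (mod 11).
    The inverse of 5 mod 11 is 9 (since 5·9 = 45 = 4·11 + 1), so t ≡ 9·10 = 90 ≡ 2 (mod 11).
    Then x = 4 + 5·2 = 14, valid modulo lcm(5, 11) = 55: x ≡ 14 (mod 55).
  Combine with x ≡ 6 (mod 13); new modulus lcm = 715.
    Write x = 14 + 55·t and substitute into x ≡ 6 (mod 13): 55·t ≡ 6 − 14 = -8 (mod 13).
    Reduce coefficients mod 13: 3·t ≡ 5 (mod 13).
    The inverse of 3 mod 13 is 9 (since 3·9 = 27 = 2·13 + 1), so t ≡ 9·5 = 45 ≡ 6 (mod 13).
    Then x = 14 + 55·6 = 344, valid modulo lcm(55, 13) = 715: x ≡ 344 (mod 715).
  Combine with x ≡ 0 (mod 4); new modulus lcm = 2860.
    Write x = 344 + 715·t and substitute into x ≡ 0 (mod 4): 715·t ≡ 0 − 344 = -344 (mod 4).
    Reduce coefficients mod 4: 3·t ≡ 0 (mod 4).
    The inverse of 3 mod 4 is 3 (since 3·3 = 9 = 2·4 + 1), so t ≡ 3·0 = 0 ≡ 0 (mod 4).
    Then x = 344 + 715·0 = 344, valid modulo lcm(715, 4) = 2860: x ≡ 344 (mod 2860).
Verify against each original: 344 mod 5 = 4, 344 mod 11 = 3, 344 mod 13 = 6, 344 mod 4 = 0.

x ≡ 344 (mod 2860).
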